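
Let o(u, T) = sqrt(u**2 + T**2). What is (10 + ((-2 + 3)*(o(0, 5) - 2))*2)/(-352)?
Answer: -1/22 ≈ -0.045455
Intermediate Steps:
o(u, T) = sqrt(T**2 + u**2)
(10 + ((-2 + 3)*(o(0, 5) - 2))*2)/(-352) = (10 + ((-2 + 3)*(sqrt(5**2 + 0**2) - 2))*2)/(-352) = (10 + (1*(sqrt(25 + 0) - 2))*2)*(-1/352) = (10 + (1*(sqrt(25) - 2))*2)*(-1/352) = (10 + (1*(5 - 2))*2)*(-1/352) = (10 + (1*3)*2)*(-1/352) = (10 + 3*2)*(-1/352) = (10 + 6)*(-1/352) = 16*(-1/352) = -1/22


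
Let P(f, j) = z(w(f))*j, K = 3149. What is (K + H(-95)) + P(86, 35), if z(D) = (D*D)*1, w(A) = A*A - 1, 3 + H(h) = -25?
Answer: 1914013996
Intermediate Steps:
H(h) = -28 (H(h) = -3 - 25 = -28)
w(A) = -1 + A**2 (w(A) = A**2 - 1 = -1 + A**2)
z(D) = D**2 (z(D) = D**2*1 = D**2)
P(f, j) = j*(-1 + f**2)**2 (P(f, j) = (-1 + f**2)**2*j = j*(-1 + f**2)**2)
(K + H(-95)) + P(86, 35) = (3149 - 28) + 35*(-1 + 86**2)**2 = 3121 + 35*(-1 + 7396)**2 = 3121 + 35*7395**2 = 3121 + 35*54686025 = 3121 + 1914010875 = 1914013996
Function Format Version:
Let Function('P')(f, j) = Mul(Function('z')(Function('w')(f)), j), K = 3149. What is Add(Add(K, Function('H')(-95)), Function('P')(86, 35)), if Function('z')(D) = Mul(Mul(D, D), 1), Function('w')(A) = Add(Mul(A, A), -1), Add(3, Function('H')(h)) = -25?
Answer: 1914013996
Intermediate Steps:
Function('H')(h) = -28 (Function('H')(h) = Add(-3, -25) = -28)
Function('w')(A) = Add(-1, Pow(A, 2)) (Function('w')(A) = Add(Pow(A, 2), -1) = Add(-1, Pow(A, 2)))
Function('z')(D) = Pow(D, 2) (Function('z')(D) = Mul(Pow(D, 2), 1) = Pow(D, 2))
Function('P')(f, j) = Mul(j, Pow(Add(-1, Pow(f, 2)), 2)) (Function('P')(f, j) = Mul(Pow(Add(-1, Pow(f, 2)), 2), j) = Mul(j, Pow(Add(-1, Pow(f, 2)), 2)))
Add(Add(K, Function('H')(-95)), Function('P')(86, 35)) = Add(Add(3149, -28), Mul(35, Pow(Add(-1, Pow(86, 2)), 2))) = Add(3121, Mul(35, Pow(Add(-1, 7396), 2))) = Add(3121, Mul(35, Pow(7395, 2))) = Add(3121, Mul(35, 54686025)) = Add(3121, 1914010875) = 1914013996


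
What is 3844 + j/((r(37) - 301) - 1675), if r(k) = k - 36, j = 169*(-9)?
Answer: 7593421/1975 ≈ 3844.8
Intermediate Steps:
j = -1521
r(k) = -36 + k
3844 + j/((r(37) - 301) - 1675) = 3844 - 1521/(((-36 + 37) - 301) - 1675) = 3844 - 1521/((1 - 301) - 1675) = 3844 - 1521/(-300 - 1675) = 3844 - 1521/(-1975) = 3844 - 1521*(-1/1975) = 3844 + 1521/1975 = 7593421/1975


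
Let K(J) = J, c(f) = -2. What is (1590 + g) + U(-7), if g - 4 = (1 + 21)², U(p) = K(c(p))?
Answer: 2076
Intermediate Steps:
U(p) = -2
g = 488 (g = 4 + (1 + 21)² = 4 + 22² = 4 + 484 = 488)
(1590 + g) + U(-7) = (1590 + 488) - 2 = 2078 - 2 = 2076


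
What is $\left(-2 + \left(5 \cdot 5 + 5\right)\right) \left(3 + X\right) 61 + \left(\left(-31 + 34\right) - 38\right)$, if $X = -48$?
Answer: $-76895$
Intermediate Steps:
$\left(-2 + \left(5 \cdot 5 + 5\right)\right) \left(3 + X\right) 61 + \left(\left(-31 + 34\right) - 38\right) = \left(-2 + \left(5 \cdot 5 + 5\right)\right) \left(3 - 48\right) 61 + \left(\left(-31 + 34\right) - 38\right) = \left(-2 + \left(25 + 5\right)\right) \left(-45\right) 61 + \left(3 - 38\right) = \left(-2 + 30\right) \left(-45\right) 61 - 35 = 28 \left(-45\right) 61 - 35 = \left(-1260\right) 61 - 35 = -76860 - 35 = -76895$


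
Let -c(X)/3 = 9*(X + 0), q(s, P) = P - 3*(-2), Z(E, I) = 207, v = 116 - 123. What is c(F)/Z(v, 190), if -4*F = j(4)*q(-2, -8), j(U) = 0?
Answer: 0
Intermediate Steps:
v = -7
q(s, P) = 6 + P (q(s, P) = P + 6 = 6 + P)
F = 0 (F = -0*(6 - 8) = -0*(-2) = -¼*0 = 0)
c(X) = -27*X (c(X) = -27*(X + 0) = -27*X)
c(F)/Z(v, 190) = -27*0/207 = 0*(1/207) = 0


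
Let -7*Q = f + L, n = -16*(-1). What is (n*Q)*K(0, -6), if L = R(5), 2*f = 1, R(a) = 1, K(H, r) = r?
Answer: 144/7 ≈ 20.571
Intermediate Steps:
f = 1/2 (f = (1/2)*1 = 1/2 ≈ 0.50000)
n = 16
L = 1
Q = -3/14 (Q = -(1/2 + 1)/7 = -1/7*3/2 = -3/14 ≈ -0.21429)
(n*Q)*K(0, -6) = (16*(-3/14))*(-6) = -24/7*(-6) = 144/7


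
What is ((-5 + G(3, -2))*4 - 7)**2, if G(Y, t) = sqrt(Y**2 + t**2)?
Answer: 937 - 216*sqrt(13) ≈ 158.20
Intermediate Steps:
((-5 + G(3, -2))*4 - 7)**2 = ((-5 + sqrt(3**2 + (-2)**2))*4 - 7)**2 = ((-5 + sqrt(9 + 4))*4 - 7)**2 = ((-5 + sqrt(13))*4 - 7)**2 = ((-20 + 4*sqrt(13)) - 7)**2 = (-27 + 4*sqrt(13))**2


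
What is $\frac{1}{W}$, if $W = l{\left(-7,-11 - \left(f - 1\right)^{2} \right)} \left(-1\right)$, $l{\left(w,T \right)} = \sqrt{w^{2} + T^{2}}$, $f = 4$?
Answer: $- \frac{\sqrt{449}}{449} \approx -0.047193$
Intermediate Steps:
$l{\left(w,T \right)} = \sqrt{T^{2} + w^{2}}$
$W = - \sqrt{449}$ ($W = \sqrt{\left(-11 - \left(4 - 1\right)^{2}\right)^{2} + \left(-7\right)^{2}} \left(-1\right) = \sqrt{\left(-11 - 3^{2}\right)^{2} + 49} \left(-1\right) = \sqrt{\left(-11 - 9\right)^{2} + 49} \left(-1\right) = \sqrt{\left(-20\right)^{2} + 49} \left(-1\right) = \sqrt{400 + 49} \left(-1\right) = \sqrt{449} \left(-1\right) = - \sqrt{449} \approx -21.19$)
$\frac{1}{W} = \frac{1}{\left(-1\right) \sqrt{449}} = - \frac{\sqrt{449}}{449}$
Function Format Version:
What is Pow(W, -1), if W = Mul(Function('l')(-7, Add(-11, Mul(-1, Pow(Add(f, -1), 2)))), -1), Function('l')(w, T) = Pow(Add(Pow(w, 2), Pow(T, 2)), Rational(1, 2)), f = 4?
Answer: Mul(Rational(-1, 449), Pow(449, Rational(1, 2))) ≈ -0.047193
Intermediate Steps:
Function('l')(w, T) = Pow(Add(Pow(T, 2), Pow(w, 2)), Rational(1, 2))
W = Mul(-1, Pow(449, Rational(1, 2))) (W = Mul(Pow(Add(Pow(Add(-11, Mul(-1, Pow(Add(4, -1), 2))), 2), Pow(-7, 2)), Rational(1, 2)), -1) = Mul(Pow(Add(Pow(Add(-11, Mul(-1, Pow(3, 2))), 2), 49), Rational(1, 2)), -1) = Mul(Pow(Add(Pow(Add(-11, Mul(-1, 9)), 2), 49), Rational(1, 2)), -1) = Mul(Pow(Add(Pow(Add(-11, -9), 2), 49), Rational(1, 2)), -1) = Mul(Pow(Add(Pow(-20, 2), 49), Rational(1, 2)), -1) = Mul(Pow(Add(400, 49), Rational(1, 2)), -1) = Mul(Pow(449, Rational(1, 2)), -1) = Mul(-1, Pow(449, Rational(1, 2))) ≈ -21.190)
Pow(W, -1) = Pow(Mul(-1, Pow(449, Rational(1, 2))), -1) = Mul(Rational(-1, 449), Pow(449, Rational(1, 2)))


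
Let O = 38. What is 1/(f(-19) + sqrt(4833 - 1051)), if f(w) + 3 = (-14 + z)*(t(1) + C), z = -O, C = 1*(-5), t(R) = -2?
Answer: 361/126539 - sqrt(3782)/126539 ≈ 0.0023669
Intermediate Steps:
C = -5
z = -38 (z = -1*38 = -38)
f(w) = 361 (f(w) = -3 + (-14 - 38)*(-2 - 5) = -3 - 52*(-7) = -3 + 364 = 361)
1/(f(-19) + sqrt(4833 - 1051)) = 1/(361 + sqrt(4833 - 1051)) = 1/(361 + sqrt(3782))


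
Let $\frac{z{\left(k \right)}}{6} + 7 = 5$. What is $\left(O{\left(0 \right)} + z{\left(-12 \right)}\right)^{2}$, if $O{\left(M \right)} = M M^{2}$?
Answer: $144$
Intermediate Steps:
$z{\left(k \right)} = -12$ ($z{\left(k \right)} = -42 + 6 \cdot 5 = -42 + 30 = -12$)
$O{\left(M \right)} = M^{3}$
$\left(O{\left(0 \right)} + z{\left(-12 \right)}\right)^{2} = \left(0^{3} - 12\right)^{2} = \left(0 - 12\right)^{2} = \left(-12\right)^{2} = 144$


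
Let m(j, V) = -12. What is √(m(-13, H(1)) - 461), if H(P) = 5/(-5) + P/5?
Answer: I*√473 ≈ 21.749*I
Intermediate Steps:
H(P) = -1 + P/5 (H(P) = 5*(-⅕) + P*(⅕) = -1 + P/5)
√(m(-13, H(1)) - 461) = √(-12 - 461) = √(-473) = I*√473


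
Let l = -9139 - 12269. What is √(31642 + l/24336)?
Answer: 8*√751971/39 ≈ 177.88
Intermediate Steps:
l = -21408
√(31642 + l/24336) = √(31642 - 21408/24336) = √(31642 - 21408*1/24336) = √(31642 - 446/507) = √(16042048/507) = 8*√751971/39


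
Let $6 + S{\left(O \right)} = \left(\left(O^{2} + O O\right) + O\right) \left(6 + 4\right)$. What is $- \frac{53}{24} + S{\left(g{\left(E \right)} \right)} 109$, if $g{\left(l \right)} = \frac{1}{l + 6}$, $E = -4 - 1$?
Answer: $\frac{62731}{24} \approx 2613.8$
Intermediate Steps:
$E = -5$ ($E = -4 - 1 = -5$)
$g{\left(l \right)} = \frac{1}{6 + l}$
$S{\left(O \right)} = -6 + 10 O + 20 O^{2}$ ($S{\left(O \right)} = -6 + \left(\left(O^{2} + O O\right) + O\right) \left(6 + 4\right) = -6 + \left(\left(O^{2} + O^{2}\right) + O\right) 10 = -6 + \left(2 O^{2} + O\right) 10 = -6 + \left(O + 2 O^{2}\right) 10 = -6 + \left(10 O + 20 O^{2}\right) = -6 + 10 O + 20 O^{2}$)
$- \frac{53}{24} + S{\left(g{\left(E \right)} \right)} 109 = - \frac{53}{24} + \left(-6 + \frac{10}{6 - 5} + 20 \left(\frac{1}{6 - 5}\right)^{2}\right) 109 = \left(-53\right) \frac{1}{24} + \left(-6 + \frac{10}{1} + 20 \left(1^{-1}\right)^{2}\right) 109 = - \frac{53}{24} + \left(-6 + 10 \cdot 1 + 20 \cdot 1^{2}\right) 109 = - \frac{53}{24} + \left(-6 + 10 + 20 \cdot 1\right) 109 = - \frac{53}{24} + \left(-6 + 10 + 20\right) 109 = - \frac{53}{24} + 24 \cdot 109 = - \frac{53}{24} + 2616 = \frac{62731}{24}$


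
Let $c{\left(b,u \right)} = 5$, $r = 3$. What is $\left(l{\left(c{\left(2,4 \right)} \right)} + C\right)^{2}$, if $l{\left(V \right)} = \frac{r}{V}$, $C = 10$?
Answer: $\frac{2809}{25} \approx 112.36$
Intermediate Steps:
$l{\left(V \right)} = \frac{3}{V}$
$\left(l{\left(c{\left(2,4 \right)} \right)} + C\right)^{2} = \left(\frac{3}{5} + 10\right)^{2} = \left(\frac{53}{5}\right)^{2} = \frac{2809}{25}$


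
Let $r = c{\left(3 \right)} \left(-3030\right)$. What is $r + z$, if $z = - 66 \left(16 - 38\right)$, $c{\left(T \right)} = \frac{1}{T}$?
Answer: $442$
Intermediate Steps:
$z = 1452$ ($z = \left(-66\right) \left(-22\right) = 1452$)
$r = -1010$ ($r = \frac{1}{3} \left(-3030\right) = -1010$)
$r + z = -1010 + 1452 = 442$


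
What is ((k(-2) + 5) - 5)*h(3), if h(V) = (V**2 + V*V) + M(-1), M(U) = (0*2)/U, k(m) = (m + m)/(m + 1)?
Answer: 72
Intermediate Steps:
k(m) = 2*m/(1 + m) (k(m) = (2*m)/(1 + m) = 2*m/(1 + m))
M(U) = 0 (M(U) = 0/U = 0)
h(V) = 2*V**2 (h(V) = (V**2 + V*V) + 0 = (V**2 + V**2) + 0 = 2*V**2 + 0 = 2*V**2)
((k(-2) + 5) - 5)*h(3) = ((2*(-2)/(1 - 2) + 5) - 5)*(2*3**2) = ((2*(-2)/(-1) + 5) - 5)*(2*9) = ((2*(-2)*(-1) + 5) - 5)*18 = ((4 + 5) - 5)*18 = (9 - 5)*18 = 4*18 = 72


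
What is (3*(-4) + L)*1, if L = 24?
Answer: 12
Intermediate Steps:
(3*(-4) + L)*1 = (3*(-4) + 24)*1 = (-12 + 24)*1 = 12*1 = 12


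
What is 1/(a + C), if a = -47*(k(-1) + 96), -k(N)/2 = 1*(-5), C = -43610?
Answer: -1/48592 ≈ -2.0580e-5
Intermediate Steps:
k(N) = 10 (k(N) = -2*(-5) = 10)
a = -4982 (a = -47*(10 + 96) = -47*106 = -4982)
1/(a + C) = 1/(-4982 - 43610) = 1/(-48592) = -1/48592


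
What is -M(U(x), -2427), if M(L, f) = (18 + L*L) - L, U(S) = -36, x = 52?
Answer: -1350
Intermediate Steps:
M(L, f) = 18 + L**2 - L (M(L, f) = (18 + L**2) - L = 18 + L**2 - L)
-M(U(x), -2427) = -(18 + (-36)**2 - 1*(-36)) = -(18 + 1296 + 36) = -1*1350 = -1350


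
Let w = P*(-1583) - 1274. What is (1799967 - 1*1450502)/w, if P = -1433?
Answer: 69893/453433 ≈ 0.15414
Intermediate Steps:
w = 2267165 (w = -1433*(-1583) - 1274 = 2268439 - 1274 = 2267165)
(1799967 - 1*1450502)/w = (1799967 - 1*1450502)/2267165 = (1799967 - 1450502)*(1/2267165) = 349465*(1/2267165) = 69893/453433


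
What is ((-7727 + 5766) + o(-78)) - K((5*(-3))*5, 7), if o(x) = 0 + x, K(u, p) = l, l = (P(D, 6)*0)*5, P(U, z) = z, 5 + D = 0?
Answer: -2039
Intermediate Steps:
D = -5 (D = -5 + 0 = -5)
l = 0 (l = (6*0)*5 = 0*5 = 0)
K(u, p) = 0
o(x) = x
((-7727 + 5766) + o(-78)) - K((5*(-3))*5, 7) = ((-7727 + 5766) - 78) - 1*0 = (-1961 - 78) + 0 = -2039 + 0 = -2039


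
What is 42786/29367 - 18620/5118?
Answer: -18213044/8350017 ≈ -2.1812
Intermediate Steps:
42786/29367 - 18620/5118 = 42786*(1/29367) - 18620*1/5118 = 4754/3263 - 9310/2559 = -18213044/8350017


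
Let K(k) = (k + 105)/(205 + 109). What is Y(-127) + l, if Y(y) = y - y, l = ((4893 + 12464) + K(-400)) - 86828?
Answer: -21814189/314 ≈ -69472.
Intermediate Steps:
K(k) = 105/314 + k/314 (K(k) = (105 + k)/314 = (105 + k)*(1/314) = 105/314 + k/314)
l = -21814189/314 (l = ((4893 + 12464) + (105/314 + (1/314)*(-400))) - 86828 = (17357 + (105/314 - 200/157)) - 86828 = (17357 - 295/314) - 86828 = 5449803/314 - 86828 = -21814189/314 ≈ -69472.)
Y(y) = 0
Y(-127) + l = 0 - 21814189/314 = -21814189/314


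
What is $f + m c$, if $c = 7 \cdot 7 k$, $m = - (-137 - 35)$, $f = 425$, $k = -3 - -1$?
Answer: $-16431$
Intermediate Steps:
$k = -2$ ($k = -3 + 1 = -2$)
$m = 172$ ($m = \left(-1\right) \left(-172\right) = 172$)
$c = -98$ ($c = 7 \cdot 7 \left(-2\right) = 49 \left(-2\right) = -98$)
$f + m c = 425 + 172 \left(-98\right) = 425 - 16856 = -16431$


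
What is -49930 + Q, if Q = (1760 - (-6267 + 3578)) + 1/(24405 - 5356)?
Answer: -866367568/19049 ≈ -45481.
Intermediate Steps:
Q = 84749002/19049 (Q = (1760 - 1*(-2689)) + 1/19049 = (1760 + 2689) + 1/19049 = 4449 + 1/19049 = 84749002/19049 ≈ 4449.0)
-49930 + Q = -49930 + 84749002/19049 = -866367568/19049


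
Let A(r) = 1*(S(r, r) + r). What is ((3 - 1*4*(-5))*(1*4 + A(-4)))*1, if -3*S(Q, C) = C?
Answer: 92/3 ≈ 30.667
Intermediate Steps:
S(Q, C) = -C/3
A(r) = 2*r/3 (A(r) = 1*(-r/3 + r) = 1*(2*r/3) = 2*r/3)
((3 - 1*4*(-5))*(1*4 + A(-4)))*1 = ((3 - 1*4*(-5))*(1*4 + (⅔)*(-4)))*1 = ((3 - 4*(-5))*(4 - 8/3))*1 = ((3 - 1*(-20))*(4/3))*1 = ((3 + 20)*(4/3))*1 = (23*(4/3))*1 = (92/3)*1 = 92/3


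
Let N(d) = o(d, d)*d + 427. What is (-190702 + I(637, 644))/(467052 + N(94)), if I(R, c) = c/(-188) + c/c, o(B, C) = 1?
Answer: -8963108/21975931 ≈ -0.40786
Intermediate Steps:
N(d) = 427 + d (N(d) = 1*d + 427 = d + 427 = 427 + d)
I(R, c) = 1 - c/188 (I(R, c) = c*(-1/188) + 1 = -c/188 + 1 = 1 - c/188)
(-190702 + I(637, 644))/(467052 + N(94)) = (-190702 + (1 - 1/188*644))/(467052 + (427 + 94)) = (-190702 + (1 - 161/47))/(467052 + 521) = (-190702 - 114/47)/467573 = -8963108/47*1/467573 = -8963108/21975931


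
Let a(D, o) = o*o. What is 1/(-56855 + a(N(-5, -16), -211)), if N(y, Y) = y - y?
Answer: -1/12334 ≈ -8.1077e-5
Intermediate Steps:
N(y, Y) = 0
a(D, o) = o**2
1/(-56855 + a(N(-5, -16), -211)) = 1/(-56855 + (-211)**2) = 1/(-56855 + 44521) = 1/(-12334) = -1/12334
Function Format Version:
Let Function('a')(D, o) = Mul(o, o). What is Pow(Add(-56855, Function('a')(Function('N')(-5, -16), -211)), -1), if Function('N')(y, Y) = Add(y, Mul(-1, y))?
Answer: Rational(-1, 12334) ≈ -8.1077e-5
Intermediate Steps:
Function('N')(y, Y) = 0
Function('a')(D, o) = Pow(o, 2)
Pow(Add(-56855, Function('a')(Function('N')(-5, -16), -211)), -1) = Pow(Add(-56855, Pow(-211, 2)), -1) = Pow(Add(-56855, 44521), -1) = Pow(-12334, -1) = Rational(-1, 12334)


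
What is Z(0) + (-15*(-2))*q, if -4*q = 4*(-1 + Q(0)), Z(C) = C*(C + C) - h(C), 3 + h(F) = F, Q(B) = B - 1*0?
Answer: 33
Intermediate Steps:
Q(B) = B (Q(B) = B + 0 = B)
h(F) = -3 + F
Z(C) = 3 - C + 2*C² (Z(C) = C*(C + C) - (-3 + C) = C*(2*C) + (3 - C) = 2*C² + (3 - C) = 3 - C + 2*C²)
q = 1 (q = -(-1 + 0) = -(-1) = -¼*(-4) = 1)
Z(0) + (-15*(-2))*q = (3 - 1*0 + 2*0²) - 15*(-2)*1 = (3 + 0 + 2*0) + 30*1 = (3 + 0 + 0) + 30 = 3 + 30 = 33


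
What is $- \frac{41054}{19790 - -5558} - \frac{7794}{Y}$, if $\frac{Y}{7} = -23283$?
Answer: $- \frac{360747759}{229513466} \approx -1.5718$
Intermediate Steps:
$Y = -162981$ ($Y = 7 \left(-23283\right) = -162981$)
$- \frac{41054}{19790 - -5558} - \frac{7794}{Y} = - \frac{41054}{19790 - -5558} - \frac{7794}{-162981} = - \frac{41054}{19790 + 5558} - - \frac{866}{18109} = - \frac{41054}{25348} + \frac{866}{18109} = \left(-41054\right) \frac{1}{25348} + \frac{866}{18109} = - \frac{20527}{12674} + \frac{866}{18109} = - \frac{360747759}{229513466}$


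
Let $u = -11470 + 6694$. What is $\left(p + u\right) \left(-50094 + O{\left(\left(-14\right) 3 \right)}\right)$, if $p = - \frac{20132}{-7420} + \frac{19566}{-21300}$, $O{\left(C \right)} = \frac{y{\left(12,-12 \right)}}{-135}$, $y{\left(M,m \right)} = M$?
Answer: $\frac{1012451716569931}{4233375} \approx 2.3916 \cdot 10^{8}$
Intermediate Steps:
$u = -4776$
$O{\left(C \right)} = - \frac{4}{45}$ ($O{\left(C \right)} = \frac{12}{-135} = 12 \left(- \frac{1}{135}\right) = - \frac{4}{45}$)
$p = \frac{337657}{188150}$ ($p = \left(-20132\right) \left(- \frac{1}{7420}\right) + 19566 \left(- \frac{1}{21300}\right) = \frac{719}{265} - \frac{3261}{3550} = \frac{337657}{188150} \approx 1.7946$)
$\left(p + u\right) \left(-50094 + O{\left(\left(-14\right) 3 \right)}\right) = \left(\frac{337657}{188150} - 4776\right) \left(-50094 - \frac{4}{45}\right) = \left(- \frac{898266743}{188150}\right) \left(- \frac{2254234}{45}\right) = \frac{1012451716569931}{4233375}$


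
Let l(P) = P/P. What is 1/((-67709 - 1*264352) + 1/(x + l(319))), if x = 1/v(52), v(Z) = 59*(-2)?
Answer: -117/38851019 ≈ -3.0115e-6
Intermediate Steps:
v(Z) = -118
x = -1/118 (x = 1/(-118) = -1/118 ≈ -0.0084746)
l(P) = 1
1/((-67709 - 1*264352) + 1/(x + l(319))) = 1/((-67709 - 1*264352) + 1/(-1/118 + 1)) = 1/((-67709 - 264352) + 1/(117/118)) = 1/(-332061 + 118/117) = 1/(-38851019/117) = -117/38851019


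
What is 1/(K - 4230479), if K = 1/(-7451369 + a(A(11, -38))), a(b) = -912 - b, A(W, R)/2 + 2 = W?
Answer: -7452299/31526794421222 ≈ -2.3638e-7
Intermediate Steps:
A(W, R) = -4 + 2*W
K = -1/7452299 (K = 1/(-7451369 + (-912 - (-4 + 2*11))) = 1/(-7451369 + (-912 - (-4 + 22))) = 1/(-7451369 + (-912 - 1*18)) = 1/(-7451369 + (-912 - 18)) = 1/(-7451369 - 930) = 1/(-7452299) = -1/7452299 ≈ -1.3419e-7)
1/(K - 4230479) = 1/(-1/7452299 - 4230479) = 1/(-31526794421222/7452299) = -7452299/31526794421222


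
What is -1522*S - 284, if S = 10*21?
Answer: -319904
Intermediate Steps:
S = 210
-1522*S - 284 = -1522*210 - 284 = -319620 - 284 = -319904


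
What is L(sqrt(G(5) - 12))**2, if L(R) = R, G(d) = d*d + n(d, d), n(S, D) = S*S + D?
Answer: 43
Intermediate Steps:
n(S, D) = D + S**2 (n(S, D) = S**2 + D = D + S**2)
G(d) = d + 2*d**2 (G(d) = d*d + (d + d**2) = d**2 + (d + d**2) = d + 2*d**2)
L(sqrt(G(5) - 12))**2 = (sqrt(5*(1 + 2*5) - 12))**2 = (sqrt(5*(1 + 10) - 12))**2 = (sqrt(5*11 - 12))**2 = (sqrt(55 - 12))**2 = (sqrt(43))**2 = 43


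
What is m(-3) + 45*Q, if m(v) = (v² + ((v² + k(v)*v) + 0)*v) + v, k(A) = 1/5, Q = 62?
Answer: 13854/5 ≈ 2770.8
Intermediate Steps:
k(A) = ⅕
m(v) = v + v² + v*(v² + v/5) (m(v) = (v² + ((v² + v/5) + 0)*v) + v = (v² + (v² + v/5)*v) + v = (v² + v*(v² + v/5)) + v = v + v² + v*(v² + v/5))
m(-3) + 45*Q = -3*(1 + (-3)² + (6/5)*(-3)) + 45*62 = -3*(1 + 9 - 18/5) + 2790 = -3*32/5 + 2790 = -96/5 + 2790 = 13854/5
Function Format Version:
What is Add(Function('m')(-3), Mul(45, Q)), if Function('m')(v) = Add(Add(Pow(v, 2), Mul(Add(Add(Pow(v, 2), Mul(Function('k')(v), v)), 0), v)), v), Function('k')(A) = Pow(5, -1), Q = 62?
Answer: Rational(13854, 5) ≈ 2770.8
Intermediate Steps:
Function('k')(A) = Rational(1, 5)
Function('m')(v) = Add(v, Pow(v, 2), Mul(v, Add(Pow(v, 2), Mul(Rational(1, 5), v)))) (Function('m')(v) = Add(Add(Pow(v, 2), Mul(Add(Add(Pow(v, 2), Mul(Rational(1, 5), v)), 0), v)), v) = Add(Add(Pow(v, 2), Mul(Add(Pow(v, 2), Mul(Rational(1, 5), v)), v)), v) = Add(Add(Pow(v, 2), Mul(v, Add(Pow(v, 2), Mul(Rational(1, 5), v)))), v) = Add(v, Pow(v, 2), Mul(v, Add(Pow(v, 2), Mul(Rational(1, 5), v)))))
Add(Function('m')(-3), Mul(45, Q)) = Add(Mul(-3, Add(1, Pow(-3, 2), Mul(Rational(6, 5), -3))), Mul(45, 62)) = Add(Mul(-3, Add(1, 9, Rational(-18, 5))), 2790) = Add(Mul(-3, Rational(32, 5)), 2790) = Add(Rational(-96, 5), 2790) = Rational(13854, 5)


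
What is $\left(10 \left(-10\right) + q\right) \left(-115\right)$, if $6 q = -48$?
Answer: $12420$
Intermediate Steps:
$q = -8$ ($q = \frac{1}{6} \left(-48\right) = -8$)
$\left(10 \left(-10\right) + q\right) \left(-115\right) = \left(10 \left(-10\right) - 8\right) \left(-115\right) = \left(-100 - 8\right) \left(-115\right) = \left(-108\right) \left(-115\right) = 12420$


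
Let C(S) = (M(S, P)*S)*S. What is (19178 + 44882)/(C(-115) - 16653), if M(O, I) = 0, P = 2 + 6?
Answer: -64060/16653 ≈ -3.8468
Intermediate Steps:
P = 8
C(S) = 0 (C(S) = (0*S)*S = 0*S = 0)
(19178 + 44882)/(C(-115) - 16653) = (19178 + 44882)/(0 - 16653) = 64060/(-16653) = 64060*(-1/16653) = -64060/16653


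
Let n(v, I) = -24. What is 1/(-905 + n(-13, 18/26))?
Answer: -1/929 ≈ -0.0010764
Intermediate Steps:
1/(-905 + n(-13, 18/26)) = 1/(-905 - 24) = 1/(-929) = -1/929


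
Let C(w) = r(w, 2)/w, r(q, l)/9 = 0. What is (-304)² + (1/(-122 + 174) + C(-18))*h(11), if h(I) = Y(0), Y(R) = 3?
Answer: 4805635/52 ≈ 92416.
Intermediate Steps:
r(q, l) = 0 (r(q, l) = 9*0 = 0)
C(w) = 0 (C(w) = 0/w = 0)
h(I) = 3
(-304)² + (1/(-122 + 174) + C(-18))*h(11) = (-304)² + (1/(-122 + 174) + 0)*3 = 92416 + (1/52 + 0)*3 = 92416 + (1/52)*3 = 92416 + 3/52 = 4805635/52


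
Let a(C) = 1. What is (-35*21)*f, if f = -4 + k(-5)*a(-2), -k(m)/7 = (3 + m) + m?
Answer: -33075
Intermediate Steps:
k(m) = -21 - 14*m (k(m) = -7*((3 + m) + m) = -7*(3 + 2*m) = -21 - 14*m)
f = 45 (f = -4 + (-21 - 14*(-5))*1 = -4 + (-21 + 70)*1 = -4 + 49*1 = -4 + 49 = 45)
(-35*21)*f = -35*21*45 = -735*45 = -33075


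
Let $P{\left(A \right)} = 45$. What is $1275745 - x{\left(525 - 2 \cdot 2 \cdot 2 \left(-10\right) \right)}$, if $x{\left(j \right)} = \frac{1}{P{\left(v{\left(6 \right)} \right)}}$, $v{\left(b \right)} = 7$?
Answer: $\frac{57408524}{45} \approx 1.2757 \cdot 10^{6}$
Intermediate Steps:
$x{\left(j \right)} = \frac{1}{45}$
$1275745 - x{\left(525 - 2 \cdot 2 \cdot 2 \left(-10\right) \right)} = 1275745 - \frac{1}{45} = \frac{57408524}{45}$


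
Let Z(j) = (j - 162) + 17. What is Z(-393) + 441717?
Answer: 441179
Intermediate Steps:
Z(j) = -145 + j (Z(j) = (-162 + j) + 17 = -145 + j)
Z(-393) + 441717 = (-145 - 393) + 441717 = -538 + 441717 = 441179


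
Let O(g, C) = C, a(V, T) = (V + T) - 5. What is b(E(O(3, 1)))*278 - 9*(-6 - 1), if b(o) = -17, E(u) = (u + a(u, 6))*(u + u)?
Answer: -4663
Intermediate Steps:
a(V, T) = -5 + T + V (a(V, T) = (T + V) - 5 = -5 + T + V)
E(u) = 2*u*(1 + 2*u) (E(u) = (u + (-5 + 6 + u))*(u + u) = (u + (1 + u))*(2*u) = (1 + 2*u)*(2*u) = 2*u*(1 + 2*u))
b(E(O(3, 1)))*278 - 9*(-6 - 1) = -17*278 - 9*(-6 - 1) = -4726 - 9*(-7) = -4726 + 63 = -4663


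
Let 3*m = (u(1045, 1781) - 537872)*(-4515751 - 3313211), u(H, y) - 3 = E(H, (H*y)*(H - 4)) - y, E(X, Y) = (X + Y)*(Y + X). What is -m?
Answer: 9795921082344428221944300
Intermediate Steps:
E(X, Y) = (X + Y)² (E(X, Y) = (X + Y)*(X + Y) = (X + Y)²)
u(H, y) = 3 + (H + H*y*(-4 + H))² - y (u(H, y) = 3 + ((H + (H*y)*(H - 4))² - y) = 3 + ((H + (H*y)*(-4 + H))² - y) = 3 + ((H + H*y*(-4 + H))² - y) = 3 + (H + H*y*(-4 + H))² - y)
m = -9795921082344428221944300 (m = (((3 - 1*1781 + 1045²*(1 + 1781*(-4 + 1045))²) - 537872)*(-4515751 - 3313211))/3 = (((3 - 1781 + 1092025*(1 + 1781*1041)²) - 537872)*(-7828962))/3 = (((3 - 1781 + 1092025*(1 + 1854021)²) - 537872)*(-7828962))/3 = (((3 - 1781 + 1092025*1854022²) - 537872)*(-7828962))/3 = (((3 - 1781 + 1092025*3437397576484) - 537872)*(-7828962))/3 = (((3 - 1781 + 3753724088459940100) - 537872)*(-7828962))/3 = ((3753724088459938322 - 537872)*(-7828962))/3 = (3753724088459400450*(-7828962))/3 = (⅓)*(-29387763247033284665832900) = -9795921082344428221944300)
-m = -1*(-9795921082344428221944300) = 9795921082344428221944300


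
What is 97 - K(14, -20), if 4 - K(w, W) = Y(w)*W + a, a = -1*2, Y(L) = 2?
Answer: 51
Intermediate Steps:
a = -2
K(w, W) = 6 - 2*W (K(w, W) = 4 - (2*W - 2) = 4 - (-2 + 2*W) = 4 + (2 - 2*W) = 6 - 2*W)
97 - K(14, -20) = 97 - (6 - 2*(-20)) = 97 - (6 + 40) = 97 - 1*46 = 97 - 46 = 51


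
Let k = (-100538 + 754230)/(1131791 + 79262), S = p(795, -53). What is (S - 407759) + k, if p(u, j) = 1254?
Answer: -492298446073/1211053 ≈ -4.0650e+5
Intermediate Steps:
S = 1254
k = 653692/1211053 ≈ 0.53977
(S - 407759) + k = (1254 - 407759) + 653692/1211053 = -406505 + 653692/1211053 = -492298446073/1211053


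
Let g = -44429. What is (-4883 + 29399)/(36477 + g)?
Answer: -6129/1988 ≈ -3.0830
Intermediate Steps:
(-4883 + 29399)/(36477 + g) = (-4883 + 29399)/(36477 - 44429) = 24516/(-7952) = 24516*(-1/7952) = -6129/1988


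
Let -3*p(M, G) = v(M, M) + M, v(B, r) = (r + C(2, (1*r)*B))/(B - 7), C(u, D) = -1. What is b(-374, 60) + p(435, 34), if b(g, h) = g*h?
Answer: -14499787/642 ≈ -22585.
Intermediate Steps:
v(B, r) = (-1 + r)/(-7 + B) (v(B, r) = (r - 1)/(B - 7) = (-1 + r)/(-7 + B))
p(M, G) = -M/3 - (-1 + M)/(3*(-7 + M)) (p(M, G) = -((-1 + M)/(-7 + M) + M)/3 = -(M + (-1 + M)/(-7 + M))/3 = -M/3 - (-1 + M)/(3*(-7 + M)))
b(-374, 60) + p(435, 34) = -374*60 + (1 - 1*435 - 1*435*(-7 + 435))/(3*(-7 + 435)) = -22440 + (⅓)*(1 - 435 - 1*435*428)/428 = -22440 + (⅓)*(1/428)*(1 - 435 - 186180) = -22440 + (⅓)*(1/428)*(-186614) = -22440 - 93307/642 = -14499787/642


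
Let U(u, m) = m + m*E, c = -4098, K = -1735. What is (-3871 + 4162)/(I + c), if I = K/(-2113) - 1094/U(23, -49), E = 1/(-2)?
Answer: -30129267/419586367 ≈ -0.071807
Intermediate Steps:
E = -½ (E = 1*(-½) = -½ ≈ -0.50000)
U(u, m) = m/2 (U(u, m) = m + m*(-½) = m - m/2 = m/2)
I = 4708259/103537 (I = -1735/(-2113) - 1094/((½)*(-49)) = -1735*(-1/2113) - 1094/(-49/2) = 1735/2113 - 1094*(-2/49) = 1735/2113 + 2188/49 = 4708259/103537 ≈ 45.474)
(-3871 + 4162)/(I + c) = (-3871 + 4162)/(4708259/103537 - 4098) = 291/(-419586367/103537) = 291*(-103537/419586367) = -30129267/419586367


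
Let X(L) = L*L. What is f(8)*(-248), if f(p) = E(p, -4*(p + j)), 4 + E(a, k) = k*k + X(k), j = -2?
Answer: -284704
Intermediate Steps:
X(L) = L²
E(a, k) = -4 + 2*k² (E(a, k) = -4 + (k*k + k²) = -4 + (k² + k²) = -4 + 2*k²)
f(p) = -4 + 2*(8 - 4*p)² (f(p) = -4 + 2*(-4*(p - 2))² = -4 + 2*(-4*(-2 + p))² = -4 + 2*(8 - 4*p)²)
f(8)*(-248) = (-4 + 32*(-2 + 8)²)*(-248) = (-4 + 32*6²)*(-248) = (-4 + 32*36)*(-248) = (-4 + 1152)*(-248) = 1148*(-248) = -284704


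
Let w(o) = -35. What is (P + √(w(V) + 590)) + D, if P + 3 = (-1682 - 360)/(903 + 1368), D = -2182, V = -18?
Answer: -4964177/2271 + √555 ≈ -2162.3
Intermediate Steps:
P = -8855/2271 (P = -3 + (-1682 - 360)/(903 + 1368) = -3 - 2042/2271 = -8855/2271 ≈ -3.8992)
(P + √(w(V) + 590)) + D = (-8855/2271 + √(-35 + 590)) - 2182 = (-8855/2271 + √555) - 2182 = -4964177/2271 + √555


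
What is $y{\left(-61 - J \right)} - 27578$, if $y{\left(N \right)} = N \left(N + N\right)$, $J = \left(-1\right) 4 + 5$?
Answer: $-19890$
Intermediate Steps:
$J = 1$ ($J = -4 + 5 = 1$)
$y{\left(N \right)} = 2 N^{2}$ ($y{\left(N \right)} = N 2 N = 2 N^{2}$)
$y{\left(-61 - J \right)} - 27578 = 2 \left(-61 - 1\right)^{2} - 27578 = 2 \left(-62\right)^{2} - 27578 = 2 \cdot 3844 - 27578 = 7688 - 27578 = -19890$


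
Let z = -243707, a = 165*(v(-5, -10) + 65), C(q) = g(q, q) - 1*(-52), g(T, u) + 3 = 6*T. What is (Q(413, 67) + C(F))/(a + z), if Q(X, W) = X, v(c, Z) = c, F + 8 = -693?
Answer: 3744/233807 ≈ 0.016013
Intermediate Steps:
F = -701 (F = -8 - 693 = -701)
g(T, u) = -3 + 6*T
C(q) = 49 + 6*q (C(q) = (-3 + 6*q) - 1*(-52) = (-3 + 6*q) + 52 = 49 + 6*q)
a = 9900 (a = 165*(-5 + 65) = 165*60 = 9900)
(Q(413, 67) + C(F))/(a + z) = (413 + (49 + 6*(-701)))/(9900 - 243707) = (413 + (49 - 4206))/(-233807) = (413 - 4157)*(-1/233807) = -3744*(-1/233807) = 3744/233807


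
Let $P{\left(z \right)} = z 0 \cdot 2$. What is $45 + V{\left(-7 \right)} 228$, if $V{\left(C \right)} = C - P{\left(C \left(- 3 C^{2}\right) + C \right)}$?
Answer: $-1551$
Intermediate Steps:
$P{\left(z \right)} = 0$ ($P{\left(z \right)} = 0 \cdot 2 = 0$)
$V{\left(C \right)} = C$ ($V{\left(C \right)} = C - 0 = C + 0 = C$)
$45 + V{\left(-7 \right)} 228 = 45 - 1596 = -1551$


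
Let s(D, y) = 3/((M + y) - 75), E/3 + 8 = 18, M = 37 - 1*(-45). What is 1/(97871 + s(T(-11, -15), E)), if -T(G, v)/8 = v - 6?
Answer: 37/3621230 ≈ 1.0218e-5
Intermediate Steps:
T(G, v) = 48 - 8*v (T(G, v) = -8*(v - 6) = -8*(-6 + v) = 48 - 8*v)
M = 82 (M = 37 + 45 = 82)
E = 30 (E = -24 + 3*18 = -24 + 54 = 30)
s(D, y) = 3/(7 + y) (s(D, y) = 3/((82 + y) - 75) = 3/(7 + y))
1/(97871 + s(T(-11, -15), E)) = 1/(97871 + 3/(7 + 30)) = 1/(97871 + 3/37) = 1/(3621230/37) = 37/3621230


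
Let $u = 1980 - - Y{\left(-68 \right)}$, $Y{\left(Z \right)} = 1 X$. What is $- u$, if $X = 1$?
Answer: $-1981$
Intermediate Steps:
$Y{\left(Z \right)} = 1$ ($Y{\left(Z \right)} = 1 \cdot 1 = 1$)
$u = 1981$ ($u = 1980 - \left(-1\right) 1 = 1980 - -1 = 1980 + 1 = 1981$)
$- u = \left(-1\right) 1981 = -1981$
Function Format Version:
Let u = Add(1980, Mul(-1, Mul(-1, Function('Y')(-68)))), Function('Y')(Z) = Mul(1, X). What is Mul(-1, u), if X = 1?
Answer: -1981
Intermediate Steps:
Function('Y')(Z) = 1 (Function('Y')(Z) = Mul(1, 1) = 1)
u = 1981 (u = Add(1980, Mul(-1, Mul(-1, 1))) = Add(1980, Mul(-1, -1)) = Add(1980, 1) = 1981)
Mul(-1, u) = Mul(-1, 1981) = -1981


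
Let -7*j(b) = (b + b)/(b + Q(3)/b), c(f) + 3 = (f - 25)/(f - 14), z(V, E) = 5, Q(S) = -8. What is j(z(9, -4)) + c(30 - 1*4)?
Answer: -4765/1428 ≈ -3.3368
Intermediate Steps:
c(f) = -3 + (-25 + f)/(-14 + f) (c(f) = -3 + (f - 25)/(f - 14) = -3 + (-25 + f)/(-14 + f))
j(b) = -2*b/(7*(b - 8/b)) (j(b) = -(b + b)/(7*(b - 8/b)) = -2*b/(7*(b - 8/b)))
j(z(9, -4)) + c(30 - 1*4) = -2*5**2/(-56 + 7*5**2) + (17 - 2*(30 - 1*4))/(-14 + (30 - 1*4)) = -2*25/(-56 + 7*25) + (17 - 2*(30 - 4))/(-14 + (30 - 4)) = -2*25/(-56 + 175) + (17 - 2*26)/(-14 + 26) = -2*25/119 + (17 - 52)/12 = -2*25*1/119 + (1/12)*(-35) = -50/119 - 35/12 = -4765/1428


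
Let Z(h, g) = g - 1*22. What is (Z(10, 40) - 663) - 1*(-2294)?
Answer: 1649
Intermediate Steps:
Z(h, g) = -22 + g (Z(h, g) = g - 22 = -22 + g)
(Z(10, 40) - 663) - 1*(-2294) = ((-22 + 40) - 663) - 1*(-2294) = (18 - 663) + 2294 = -645 + 2294 = 1649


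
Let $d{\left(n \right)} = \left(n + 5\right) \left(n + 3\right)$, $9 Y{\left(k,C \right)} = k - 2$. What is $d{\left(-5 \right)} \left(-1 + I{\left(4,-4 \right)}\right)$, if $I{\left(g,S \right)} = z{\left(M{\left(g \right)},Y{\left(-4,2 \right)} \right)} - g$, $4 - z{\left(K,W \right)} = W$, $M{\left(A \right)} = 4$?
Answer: $0$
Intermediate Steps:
$Y{\left(k,C \right)} = - \frac{2}{9} + \frac{k}{9}$ ($Y{\left(k,C \right)} = \frac{k - 2}{9} = \frac{-2 + k}{9} = - \frac{2}{9} + \frac{k}{9}$)
$d{\left(n \right)} = \left(3 + n\right) \left(5 + n\right)$ ($d{\left(n \right)} = \left(5 + n\right) \left(3 + n\right) = \left(3 + n\right) \left(5 + n\right)$)
$z{\left(K,W \right)} = 4 - W$
$I{\left(g,S \right)} = \frac{14}{3} - g$ ($I{\left(g,S \right)} = \left(4 - \left(- \frac{2}{9} + \frac{1}{9} \left(-4\right)\right)\right) - g = \left(4 - \left(- \frac{2}{9} - \frac{4}{9}\right)\right) - g = \left(4 - - \frac{2}{3}\right) - g = \left(4 + \frac{2}{3}\right) - g = \frac{14}{3} - g$)
$d{\left(-5 \right)} \left(-1 + I{\left(4,-4 \right)}\right) = \left(15 + \left(-5\right)^{2} + 8 \left(-5\right)\right) \left(-1 + \left(\frac{14}{3} - 4\right)\right) = \left(15 + 25 - 40\right) \left(-1 + \left(\frac{14}{3} - 4\right)\right) = 0 \left(-1 + \frac{2}{3}\right) = 0 \left(- \frac{1}{3}\right) = 0$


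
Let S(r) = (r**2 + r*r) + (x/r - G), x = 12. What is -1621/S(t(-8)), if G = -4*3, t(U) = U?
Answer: -3242/277 ≈ -11.704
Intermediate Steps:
G = -12
S(r) = 12 + 2*r**2 + 12/r (S(r) = (r**2 + r*r) + (12/r - 1*(-12)) = (r**2 + r**2) + (12/r + 12) = 2*r**2 + (12 + 12/r) = 12 + 2*r**2 + 12/r)
-1621/S(t(-8)) = -1621/(12 + 2*(-8)**2 + 12/(-8)) = -1621/(12 + 2*64 + 12*(-1/8)) = -1621/(12 + 128 - 3/2) = -1621/277/2 = -1621*2/277 = -3242/277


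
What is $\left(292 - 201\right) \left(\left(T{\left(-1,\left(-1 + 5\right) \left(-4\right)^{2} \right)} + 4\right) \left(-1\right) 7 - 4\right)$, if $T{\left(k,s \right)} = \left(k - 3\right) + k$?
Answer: $273$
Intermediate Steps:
$T{\left(k,s \right)} = -3 + 2 k$ ($T{\left(k,s \right)} = \left(-3 + k\right) + k = -3 + 2 k$)
$\left(292 - 201\right) \left(\left(T{\left(-1,\left(-1 + 5\right) \left(-4\right)^{2} \right)} + 4\right) \left(-1\right) 7 - 4\right) = \left(292 - 201\right) \left(\left(\left(-3 + 2 \left(-1\right)\right) + 4\right) \left(-1\right) 7 - 4\right) = 91 \left(\left(\left(-3 - 2\right) + 4\right) \left(-1\right) 7 - 4\right) = 91 \left(\left(-5 + 4\right) \left(-1\right) 7 - 4\right) = 91 \left(\left(-1\right) \left(-1\right) 7 - 4\right) = 91 \left(1 \cdot 7 - 4\right) = 91 \left(7 - 4\right) = 91 \cdot 3 = 273$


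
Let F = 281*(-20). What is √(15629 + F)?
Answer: √10009 ≈ 100.04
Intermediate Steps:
F = -5620
√(15629 + F) = √(15629 - 5620) = √10009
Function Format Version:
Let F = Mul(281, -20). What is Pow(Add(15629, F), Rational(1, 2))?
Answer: Pow(10009, Rational(1, 2)) ≈ 100.04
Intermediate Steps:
F = -5620
Pow(Add(15629, F), Rational(1, 2)) = Pow(Add(15629, -5620), Rational(1, 2)) = Pow(10009, Rational(1, 2))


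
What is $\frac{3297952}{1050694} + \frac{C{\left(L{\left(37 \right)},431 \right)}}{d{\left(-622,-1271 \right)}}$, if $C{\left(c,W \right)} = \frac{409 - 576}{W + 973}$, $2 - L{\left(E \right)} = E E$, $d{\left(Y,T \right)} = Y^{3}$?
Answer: $\frac{557124935342230741}{177494343981443424} \approx 3.1388$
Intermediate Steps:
$L{\left(E \right)} = 2 - E^{2}$ ($L{\left(E \right)} = 2 - E E = 2 - E^{2}$)
$C{\left(c,W \right)} = - \frac{167}{973 + W}$
$\frac{3297952}{1050694} + \frac{C{\left(L{\left(37 \right)},431 \right)}}{d{\left(-622,-1271 \right)}} = \frac{3297952}{1050694} + \frac{\left(-167\right) \frac{1}{973 + 431}}{\left(-622\right)^{3}} = 3297952 \cdot \frac{1}{1050694} + \frac{\left(-167\right) \frac{1}{1404}}{-240641848} = \frac{1648976}{525347} + \left(-167\right) \frac{1}{1404} \left(- \frac{1}{240641848}\right) = \frac{1648976}{525347} - - \frac{167}{337861154592} = \frac{1648976}{525347} + \frac{167}{337861154592} = \frac{557124935342230741}{177494343981443424}$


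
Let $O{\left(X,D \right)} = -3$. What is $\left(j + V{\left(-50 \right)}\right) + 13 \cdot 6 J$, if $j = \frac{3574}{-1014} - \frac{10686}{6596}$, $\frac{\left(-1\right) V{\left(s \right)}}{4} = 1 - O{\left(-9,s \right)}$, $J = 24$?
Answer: $\frac{3094789189}{1672086} \approx 1850.9$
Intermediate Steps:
$V{\left(s \right)} = -16$ ($V{\left(s \right)} = - 4 \left(1 - -3\right) = - 4 \left(1 + 3\right) = \left(-4\right) 4 = -16$)
$j = - \frac{8602427}{1672086}$ ($j = 3574 \left(- \frac{1}{1014}\right) - \frac{5343}{3298} = - \frac{1787}{507} - \frac{5343}{3298} = - \frac{8602427}{1672086} \approx -5.1447$)
$\left(j + V{\left(-50 \right)}\right) + 13 \cdot 6 J = \left(- \frac{8602427}{1672086} - 16\right) + 13 \cdot 6 \cdot 24 = - \frac{35355803}{1672086} + 78 \cdot 24 = - \frac{35355803}{1672086} + 1872 = \frac{3094789189}{1672086}$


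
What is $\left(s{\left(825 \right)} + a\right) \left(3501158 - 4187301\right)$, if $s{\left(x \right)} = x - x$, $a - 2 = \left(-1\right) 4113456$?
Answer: $2822417667922$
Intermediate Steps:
$a = -4113454$ ($a = 2 - 4113456 = -4113454$)
$s{\left(x \right)} = 0$
$\left(s{\left(825 \right)} + a\right) \left(3501158 - 4187301\right) = \left(0 - 4113454\right) \left(3501158 - 4187301\right) = \left(-4113454\right) \left(-686143\right) = 2822417667922$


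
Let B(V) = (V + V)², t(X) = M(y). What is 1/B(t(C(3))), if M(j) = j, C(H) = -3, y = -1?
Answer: ¼ ≈ 0.25000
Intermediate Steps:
t(X) = -1
B(V) = 4*V² (B(V) = (2*V)² = 4*V²)
1/B(t(C(3))) = 1/(4*(-1)²) = 1/(4*1) = 1/4 = ¼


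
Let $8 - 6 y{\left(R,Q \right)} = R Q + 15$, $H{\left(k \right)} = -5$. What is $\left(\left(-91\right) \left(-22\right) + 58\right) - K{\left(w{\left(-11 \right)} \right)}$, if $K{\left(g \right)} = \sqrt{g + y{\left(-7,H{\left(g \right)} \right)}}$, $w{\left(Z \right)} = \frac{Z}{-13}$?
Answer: $2060 - \frac{4 i \sqrt{65}}{13} \approx 2060.0 - 2.4807 i$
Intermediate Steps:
$y{\left(R,Q \right)} = - \frac{7}{6} - \frac{Q R}{6}$ ($y{\left(R,Q \right)} = \frac{4}{3} - \frac{R Q + 15}{6} = \frac{4}{3} - \frac{Q R + 15}{6} = \frac{4}{3} - \frac{15 + Q R}{6} = \frac{4}{3} - \left(\frac{5}{2} + \frac{Q R}{6}\right) = - \frac{7}{6} - \frac{Q R}{6}$)
$w{\left(Z \right)} = - \frac{Z}{13}$
$K{\left(g \right)} = \sqrt{-7 + g}$ ($K{\left(g \right)} = \sqrt{g - \left(\frac{7}{6} - - \frac{35}{6}\right)} = \sqrt{g - 7} = \sqrt{-7 + g}$)
$\left(\left(-91\right) \left(-22\right) + 58\right) - K{\left(w{\left(-11 \right)} \right)} = \left(\left(-91\right) \left(-22\right) + 58\right) - \sqrt{-7 - - \frac{11}{13}} = \left(2002 + 58\right) - \sqrt{-7 + \frac{11}{13}} = 2060 - \sqrt{- \frac{80}{13}} = 2060 - \frac{4 i \sqrt{65}}{13}$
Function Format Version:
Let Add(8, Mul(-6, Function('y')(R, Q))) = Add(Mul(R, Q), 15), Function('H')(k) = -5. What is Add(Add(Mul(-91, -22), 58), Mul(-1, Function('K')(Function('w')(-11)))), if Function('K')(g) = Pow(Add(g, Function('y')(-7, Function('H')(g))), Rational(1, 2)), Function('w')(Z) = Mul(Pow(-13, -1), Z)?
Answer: Add(2060, Mul(Rational(-4, 13), I, Pow(65, Rational(1, 2)))) ≈ Add(2060.0, Mul(-2.4807, I))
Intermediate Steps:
Function('y')(R, Q) = Add(Rational(-7, 6), Mul(Rational(-1, 6), Q, R)) (Function('y')(R, Q) = Add(Rational(4, 3), Mul(Rational(-1, 6), Add(Mul(R, Q), 15))) = Add(Rational(4, 3), Mul(Rational(-1, 6), Add(Mul(Q, R), 15))) = Add(Rational(4, 3), Mul(Rational(-1, 6), Add(15, Mul(Q, R)))) = Add(Rational(4, 3), Add(Rational(-5, 2), Mul(Rational(-1, 6), Q, R))) = Add(Rational(-7, 6), Mul(Rational(-1, 6), Q, R)))
Function('w')(Z) = Mul(Rational(-1, 13), Z)
Function('K')(g) = Pow(Add(-7, g), Rational(1, 2)) (Function('K')(g) = Pow(Add(g, Add(Rational(-7, 6), Mul(Rational(-1, 6), -5, -7))), Rational(1, 2)) = Pow(Add(g, Add(Rational(-7, 6), Rational(-35, 6))), Rational(1, 2)) = Pow(Add(g, -7), Rational(1, 2)) = Pow(Add(-7, g), Rational(1, 2)))
Add(Add(Mul(-91, -22), 58), Mul(-1, Function('K')(Function('w')(-11)))) = Add(Add(Mul(-91, -22), 58), Mul(-1, Pow(Add(-7, Mul(Rational(-1, 13), -11)), Rational(1, 2)))) = Add(Add(2002, 58), Mul(-1, Pow(Add(-7, Rational(11, 13)), Rational(1, 2)))) = Add(2060, Mul(-1, Pow(Rational(-80, 13), Rational(1, 2)))) = Add(2060, Mul(-1, Mul(Rational(4, 13), I, Pow(65, Rational(1, 2))))) = Add(2060, Mul(Rational(-4, 13), I, Pow(65, Rational(1, 2))))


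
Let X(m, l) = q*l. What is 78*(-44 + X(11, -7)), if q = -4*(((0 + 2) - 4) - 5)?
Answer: -18720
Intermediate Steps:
q = 28 (q = -4*((2 - 4) - 5) = -4*(-2 - 5) = -4*(-7) = 28)
X(m, l) = 28*l
78*(-44 + X(11, -7)) = 78*(-44 + 28*(-7)) = 78*(-44 - 196) = 78*(-240) = -18720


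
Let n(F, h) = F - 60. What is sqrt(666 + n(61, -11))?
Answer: sqrt(667) ≈ 25.826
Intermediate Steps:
n(F, h) = -60 + F
sqrt(666 + n(61, -11)) = sqrt(666 + (-60 + 61)) = sqrt(666 + 1) = sqrt(667)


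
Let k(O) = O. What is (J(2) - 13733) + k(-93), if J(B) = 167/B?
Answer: -27485/2 ≈ -13743.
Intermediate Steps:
(J(2) - 13733) + k(-93) = (167/2 - 13733) - 93 = -27299/2 - 93 = -27485/2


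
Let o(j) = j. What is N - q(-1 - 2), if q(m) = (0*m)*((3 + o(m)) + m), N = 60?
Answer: 60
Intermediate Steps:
q(m) = 0 (q(m) = (0*m)*((3 + m) + m) = 0*(3 + 2*m) = 0)
N - q(-1 - 2) = 60 - 1*0 = 60 + 0 = 60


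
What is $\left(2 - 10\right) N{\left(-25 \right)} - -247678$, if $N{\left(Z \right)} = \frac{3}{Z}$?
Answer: $\frac{6191974}{25} \approx 2.4768 \cdot 10^{5}$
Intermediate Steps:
$\left(2 - 10\right) N{\left(-25 \right)} - -247678 = \left(2 - 10\right) \frac{3}{-25} - -247678 = \left(2 - 10\right) 3 \left(- \frac{1}{25}\right) + 247678 = \left(-8\right) \left(- \frac{3}{25}\right) + 247678 = \frac{24}{25} + 247678 = \frac{6191974}{25}$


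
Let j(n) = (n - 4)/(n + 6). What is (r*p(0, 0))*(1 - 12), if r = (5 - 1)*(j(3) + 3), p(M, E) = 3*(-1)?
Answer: 1144/3 ≈ 381.33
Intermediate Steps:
p(M, E) = -3
j(n) = (-4 + n)/(6 + n)
r = 104/9 (r = (5 - 1)*((-4 + 3)/(6 + 3) + 3) = 4*(-1/9 + 3) = 4*((⅑)*(-1) + 3) = 4*(-⅑ + 3) = 4*(26/9) = 104/9 ≈ 11.556)
(r*p(0, 0))*(1 - 12) = ((104/9)*(-3))*(1 - 12) = -104/3*(-11) = 1144/3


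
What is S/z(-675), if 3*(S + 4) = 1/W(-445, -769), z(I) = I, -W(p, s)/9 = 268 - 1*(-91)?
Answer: 38773/6542775 ≈ 0.0059261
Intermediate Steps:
W(p, s) = -3231 (W(p, s) = -9*(268 - 1*(-91)) = -9*(268 + 91) = -9*359 = -3231)
S = -38773/9693 (S = -4 + (⅓)/(-3231) = -4 + (⅓)*(-1/3231) = -4 - 1/9693 = -38773/9693 ≈ -4.0001)
S/z(-675) = -38773/9693/(-675) = -38773/9693*(-1/675) = 38773/6542775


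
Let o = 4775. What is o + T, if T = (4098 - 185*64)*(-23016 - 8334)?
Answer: 242716475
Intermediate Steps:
T = 242711700 (T = (4098 - 11840)*(-31350) = -7742*(-31350) = 242711700)
o + T = 4775 + 242711700 = 242716475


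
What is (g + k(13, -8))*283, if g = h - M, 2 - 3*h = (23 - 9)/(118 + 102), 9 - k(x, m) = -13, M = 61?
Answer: -1193977/110 ≈ -10854.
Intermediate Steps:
k(x, m) = 22 (k(x, m) = 9 - 1*(-13) = 9 + 13 = 22)
h = 71/110 (h = ⅔ - (23 - 9)/(3*(118 + 102)) = ⅔ - 14/(3*220) = ⅔ - ⅓*7/110 = ⅔ - 7/330 = 71/110 ≈ 0.64545)
g = -6639/110 (g = 71/110 - 1*61 = 71/110 - 61 = -6639/110 ≈ -60.355)
(g + k(13, -8))*283 = (-6639/110 + 22)*283 = -4219/110*283 = -1193977/110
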